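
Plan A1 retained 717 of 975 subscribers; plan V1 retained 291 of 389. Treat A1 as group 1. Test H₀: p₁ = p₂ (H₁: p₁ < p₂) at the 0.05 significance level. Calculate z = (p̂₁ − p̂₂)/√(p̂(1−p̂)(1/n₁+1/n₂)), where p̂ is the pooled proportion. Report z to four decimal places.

z = -0.4817

p̂₁ = 717/975 = 0.735385, p̂₂ = 291/389 = 0.748072.
Pooled p̂ = (717+291)/(975+389) = 1008/1364 = 0.739003.
SE = √(p̂(1−p̂)(1/n₁+1/n₂)) = √(0.739003·0.260997·0.00359634) = √(0.000693652) = 0.026337.
z = (0.735385 − 0.748072)/0.026337 = -0.012687/0.026337 = -0.4817.
p-value = P(Z < -0.482) ≈ 0.3150; since p > α = 0.05, fail to reject H₀.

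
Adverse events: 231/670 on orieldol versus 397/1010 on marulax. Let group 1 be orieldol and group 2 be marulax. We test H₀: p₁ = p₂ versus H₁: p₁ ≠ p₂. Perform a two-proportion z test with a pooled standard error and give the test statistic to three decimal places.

z = -2.003

p̂₁ = 231/670 ≈ 0.34478, p̂₂ = 397/1010 ≈ 0.39307.
Pooled p̂ = (231+397)/(670+1010) = 628/1680 = 0.37381.
SE = √(p̂(1−p̂)(1/n₁+1/n₂)) = √(0.37381·0.62619·0.00248264) = √(0.000581125) = 0.02411.
z = (0.34478 − 0.39307)/0.02411 = -0.04829/0.02411 = -2.003.
p-value = 2·P(Z > 2.003) ≈ 0.0451.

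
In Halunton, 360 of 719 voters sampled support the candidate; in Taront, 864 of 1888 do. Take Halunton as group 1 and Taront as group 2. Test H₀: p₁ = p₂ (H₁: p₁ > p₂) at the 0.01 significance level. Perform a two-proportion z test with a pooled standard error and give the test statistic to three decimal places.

z = 1.969

p̂₁ = 360/719 ≈ 0.50070, p̂₂ = 864/1888 ≈ 0.45763.
Pooled p̂ = (360+864)/(719+1888) = 1224/2607 = 0.46951.
SE = √(0.24907 × 0.00192048) = 0.02187.
z = (0.50070 − 0.45763)/0.02187 = 0.04307/0.02187 = 1.969.
p-value = P(Z > 1.969) ≈ 0.0245. With α = 0.01, fail to reject H₀.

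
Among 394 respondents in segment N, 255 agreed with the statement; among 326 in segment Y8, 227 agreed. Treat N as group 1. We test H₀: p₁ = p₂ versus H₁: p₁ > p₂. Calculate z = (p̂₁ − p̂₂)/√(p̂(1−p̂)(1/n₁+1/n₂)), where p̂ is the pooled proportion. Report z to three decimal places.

z = -1.394

p̂₁ = 255/394 ≈ 0.64721, p̂₂ = 227/326 ≈ 0.69632.
Pooled p̂ = (255+227)/(394+326) = 482/720 = 0.66944.
SE = √(0.221289 × 0.00560556) = 0.03522.
z = (0.64721 − 0.69632)/0.03522 = -0.04911/0.03522 = -1.394.
p-value = P(Z > -1.394) ≈ 0.9184.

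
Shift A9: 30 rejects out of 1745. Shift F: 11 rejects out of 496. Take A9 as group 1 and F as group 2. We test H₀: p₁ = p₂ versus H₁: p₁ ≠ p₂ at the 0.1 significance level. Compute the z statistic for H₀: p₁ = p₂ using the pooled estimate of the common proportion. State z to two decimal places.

z = -0.73

p̂₁ = 30/1745 = 0.01719, p̂₂ = 11/496 = 0.02218.
Pooled p̂ = (30+11)/(1745+496) = 41/2241 = 0.01830.
SE = √(p̂(1−p̂)(1/n₁+1/n₂)) = √(0.01830·0.98170·0.00258919) = √(4.65037e-05) = 0.00682.
z = (0.01719 − 0.02218)/0.00682 = -0.00499/0.00682 = -0.73.
Two-sided p-value ≈ 2·Φ(−0.731) = 0.4647. With α = 0.1, fail to reject H₀.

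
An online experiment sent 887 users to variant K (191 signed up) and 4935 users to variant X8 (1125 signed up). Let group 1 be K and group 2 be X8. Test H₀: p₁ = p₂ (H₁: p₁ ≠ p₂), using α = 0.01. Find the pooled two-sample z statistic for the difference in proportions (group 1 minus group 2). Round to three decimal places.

z = -0.828

p̂₁ = 191/887 = 0.21533, p̂₂ = 1125/4935 = 0.22796.
Pooled p̂ = (191+1125)/(887+4935) = 1316/5822 = 0.22604.
SE = √(0.174945 × 0.00133003) = 0.01525.
z = (0.21533 − 0.22796)/0.01525 = -0.01263/0.01525 = -0.828.
p-value = 2·P(Z > 0.828) ≈ 0.4076, so at α = 0.01 we fail to reject H₀.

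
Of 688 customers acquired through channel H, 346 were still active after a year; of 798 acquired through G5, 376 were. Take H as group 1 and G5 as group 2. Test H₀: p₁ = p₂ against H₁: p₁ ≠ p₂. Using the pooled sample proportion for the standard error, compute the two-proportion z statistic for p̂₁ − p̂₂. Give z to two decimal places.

z = 1.22

p̂₁ = 346/688 ≈ 0.5029, p̂₂ = 376/798 ≈ 0.4712.
Pooled p̂ = (346+376)/(688+798) = 722/1486 = 0.4859.
SE = √(0.2498 × 0.00270662) = 0.0260.
z = (0.5029 − 0.4712)/0.0260 = 0.0317/0.0260 = 1.22.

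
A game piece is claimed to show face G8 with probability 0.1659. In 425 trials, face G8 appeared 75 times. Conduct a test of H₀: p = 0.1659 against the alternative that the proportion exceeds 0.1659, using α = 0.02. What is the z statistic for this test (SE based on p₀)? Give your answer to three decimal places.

p̂ = 75/425 ≈ 0.17647.
SE = √(p₀(1−p₀)/n) = √(0.13838/425) = 0.01804.
z = (0.17647 − 0.1659)/0.01804 = 0.01057/0.01804 = 0.586.
p-value = P(Z > 0.586) ≈ 0.2790, so at α = 0.02 we fail to reject H₀.

z = 0.586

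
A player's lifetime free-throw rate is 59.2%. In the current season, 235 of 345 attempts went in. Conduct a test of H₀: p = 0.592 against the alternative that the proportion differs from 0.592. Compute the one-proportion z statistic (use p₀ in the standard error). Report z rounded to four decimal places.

p̂ = 235/345 = 0.681159.
Standard error under H₀: √(0.592×0.408/345) = 0.026459.
z = (0.681159 − 0.592)/0.026459 = 0.089159/0.026459 = 3.3697.
Two-sided p-value ≈ 2·Φ(−3.370) = 0.0008.

z = 3.3697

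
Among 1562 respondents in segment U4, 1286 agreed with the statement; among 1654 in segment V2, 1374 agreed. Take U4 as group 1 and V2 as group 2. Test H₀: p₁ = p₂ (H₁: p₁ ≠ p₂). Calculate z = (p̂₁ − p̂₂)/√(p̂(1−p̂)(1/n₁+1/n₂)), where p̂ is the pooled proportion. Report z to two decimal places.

p̂₁ = 1286/1562 ≈ 0.8233, p̂₂ = 1374/1654 ≈ 0.8307.
Pooled p̂ = (1286+1374)/(1562+1654) = 2660/3216 = 0.8271.
SE = √(p̂(1−p̂)(1/n₁+1/n₂)) = √(0.8271·0.1729·0.0012448) = √(0.000178002) = 0.0133.
z = (0.8233 − 0.8307)/0.0133 = -0.0074/0.0133 = -0.56.
p-value = 2·P(Z > 0.555) ≈ 0.5786.

z = -0.56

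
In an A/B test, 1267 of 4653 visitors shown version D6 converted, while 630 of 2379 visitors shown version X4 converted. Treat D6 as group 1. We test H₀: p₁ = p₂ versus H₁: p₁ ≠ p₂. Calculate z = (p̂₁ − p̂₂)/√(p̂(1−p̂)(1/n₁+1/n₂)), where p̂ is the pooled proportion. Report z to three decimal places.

z = 0.669

p̂₁ = 1267/4653 ≈ 0.272297, p̂₂ = 630/2379 ≈ 0.264817.
Pooled p̂ = (1267+630)/(4653+2379) = 1897/7032 = 0.269767.
SE = √(p̂(1−p̂)(1/n₁+1/n₂)) = √(0.269767·0.730233·0.00063526) = √(0.000125142) = 0.011187.
z = (0.272297 − 0.264817)/0.011187 = 0.007480/0.011187 = 0.669.
Two-sided p-value ≈ 2·Φ(−0.669) = 0.5037.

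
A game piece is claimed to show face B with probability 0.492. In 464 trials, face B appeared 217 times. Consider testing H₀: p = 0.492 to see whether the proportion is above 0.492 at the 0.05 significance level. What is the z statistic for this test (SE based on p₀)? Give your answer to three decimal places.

z = -1.048

p̂ = 217/464 = 0.46767.
SE = √(p₀(1−p₀)/n) = √(0.24994/464) = 0.02321.
z = (0.46767 − 0.492)/0.02321 = -0.02433/0.02321 = -1.048.
p-value = P(Z > -1.048) ≈ 0.8527, so at α = 0.05 we fail to reject H₀.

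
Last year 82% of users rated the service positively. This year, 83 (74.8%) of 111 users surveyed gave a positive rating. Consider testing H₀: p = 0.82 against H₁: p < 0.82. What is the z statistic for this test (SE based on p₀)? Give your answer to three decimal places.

z = -1.981

p̂ = 83/111 = 0.74775.
Standard error under H₀: √(0.82×0.18/111) = 0.03647.
z = (0.74775 − 0.82)/0.03647 = -0.07225/0.03647 = -1.981.
p-value = P(Z < -1.981) ≈ 0.0238.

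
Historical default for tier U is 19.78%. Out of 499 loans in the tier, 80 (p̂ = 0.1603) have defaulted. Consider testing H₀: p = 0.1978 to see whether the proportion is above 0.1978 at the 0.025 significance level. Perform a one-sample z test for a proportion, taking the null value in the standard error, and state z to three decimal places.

p̂ = 80/499 ≈ 0.16032.
SE = √(p₀(1−p₀)/n) = √(0.15868/499) = 0.01783.
z = (0.16032 − 0.1978)/0.01783 = -0.03748/0.01783 = -2.102.
p-value = P(Z > -2.102) ≈ 0.9822, so at α = 0.025 we fail to reject H₀.

z = -2.102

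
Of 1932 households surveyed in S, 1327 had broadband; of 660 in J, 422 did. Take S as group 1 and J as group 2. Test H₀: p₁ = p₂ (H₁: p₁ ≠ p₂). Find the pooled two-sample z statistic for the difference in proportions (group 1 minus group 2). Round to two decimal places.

p̂₁ = 1327/1932 = 0.6869, p̂₂ = 422/660 = 0.6394.
Pooled p̂ = (1327+422)/(1932+660) = 1749/2592 = 0.6748.
SE = √(p̂(1−p̂)(1/n₁+1/n₂)) = √(0.6748·0.3252·0.00203275) = √(0.000446099) = 0.0211.
z = (0.6869 − 0.6394)/0.0211 = 0.0475/0.0211 = 2.25.

z = 2.25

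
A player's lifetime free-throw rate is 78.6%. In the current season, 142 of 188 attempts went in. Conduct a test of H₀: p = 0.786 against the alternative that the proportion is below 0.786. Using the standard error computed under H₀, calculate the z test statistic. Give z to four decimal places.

z = -1.0257

p̂ = 142/188 ≈ 0.755319.
Under H₀, SE = √(0.786·0.214/188) = √(0.000894702) = 0.029912.
z = (0.755319 − 0.786)/0.029912 = -0.030681/0.029912 = -1.0257.
p-value = P(Z < -1.026) ≈ 0.1525.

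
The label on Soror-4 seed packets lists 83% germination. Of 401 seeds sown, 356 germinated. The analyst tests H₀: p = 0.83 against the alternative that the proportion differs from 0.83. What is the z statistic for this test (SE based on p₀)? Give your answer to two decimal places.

p̂ = 356/401 = 0.88778.
Standard error under H₀: √(0.83×0.17/401) = 0.01876.
z = (0.88778 − 0.83)/0.01876 = 0.05778/0.01876 = 3.08.
Two-sided p-value ≈ 2·Φ(−3.080) = 0.0021.

z = 3.08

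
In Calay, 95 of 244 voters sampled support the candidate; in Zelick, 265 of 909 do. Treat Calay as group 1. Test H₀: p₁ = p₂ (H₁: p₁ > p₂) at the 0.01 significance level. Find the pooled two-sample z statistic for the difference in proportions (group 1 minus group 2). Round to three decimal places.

z = 2.928

p̂₁ = 95/244 = 0.38934, p̂₂ = 265/909 = 0.29153.
Pooled p̂ = (95+265)/(244+909) = 360/1153 = 0.31223.
SE = √(p̂(1−p̂)(1/n₁+1/n₂)) = √(0.31223·0.68777·0.00519847) = √(0.00111633) = 0.03341.
z = (0.38934 − 0.29153)/0.03341 = 0.09781/0.03341 = 2.928.
p-value = P(Z > 2.928) ≈ 0.0017, so at α = 0.01 we reject H₀.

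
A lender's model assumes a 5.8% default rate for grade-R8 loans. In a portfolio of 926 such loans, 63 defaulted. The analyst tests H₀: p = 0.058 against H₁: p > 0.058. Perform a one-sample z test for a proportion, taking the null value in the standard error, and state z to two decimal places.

p̂ = 63/926 = 0.06803.
Standard error under H₀: √(0.058×0.942/926) = 0.00768.
z = (0.06803 − 0.058)/0.00768 = 0.01003/0.00768 = 1.31.
p-value = P(Z > 1.306) ≈ 0.0957.

z = 1.31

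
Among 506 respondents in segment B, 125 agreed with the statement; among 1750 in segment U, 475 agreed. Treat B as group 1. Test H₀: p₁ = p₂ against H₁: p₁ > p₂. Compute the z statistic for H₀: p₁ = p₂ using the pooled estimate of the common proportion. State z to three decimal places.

p̂₁ = 125/506 = 0.24704, p̂₂ = 475/1750 = 0.27143.
Pooled p̂ = (125+475)/(506+1750) = 600/2256 = 0.26596.
SE = √(p̂(1−p̂)(1/n₁+1/n₂)) = √(0.26596·0.73404·0.00254771) = √(0.000497375) = 0.02230.
z = (0.24704 − 0.27143)/0.02230 = -0.02439/0.02230 = -1.094.
p-value = P(Z > -1.094) ≈ 0.8630.

z = -1.094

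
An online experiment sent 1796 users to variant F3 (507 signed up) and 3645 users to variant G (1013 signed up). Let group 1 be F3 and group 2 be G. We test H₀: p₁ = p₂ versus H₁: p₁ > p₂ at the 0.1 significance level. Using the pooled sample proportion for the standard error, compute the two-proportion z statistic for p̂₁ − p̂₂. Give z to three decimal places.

z = 0.339

p̂₁ = 507/1796 ≈ 0.282294, p̂₂ = 1013/3645 ≈ 0.277915.
Pooled p̂ = (507+1013)/(1796+3645) = 1520/5441 = 0.279360.
SE = √(p̂(1−p̂)(1/n₁+1/n₂)) = √(0.279360·0.720640·0.000831141) = √(0.000167324) = 0.012935.
z = (0.282294 − 0.277915)/0.012935 = 0.004379/0.012935 = 0.339.
p-value = P(Z > 0.339) ≈ 0.3675, so at α = 0.1 we fail to reject H₀.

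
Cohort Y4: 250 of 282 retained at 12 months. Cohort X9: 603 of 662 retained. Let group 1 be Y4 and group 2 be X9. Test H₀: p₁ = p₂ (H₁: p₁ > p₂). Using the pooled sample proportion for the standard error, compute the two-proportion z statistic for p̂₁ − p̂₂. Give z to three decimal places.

p̂₁ = 250/282 ≈ 0.886525, p̂₂ = 603/662 ≈ 0.910876.
Pooled p̂ = (250+603)/(282+662) = 853/944 = 0.903602.
SE = √(0.0871057 × 0.00505667) = 0.020987.
z = (0.886525 − 0.910876)/0.020987 = -0.024351/0.020987 = -1.160.
p-value = P(Z > -1.160) ≈ 0.8770.

z = -1.160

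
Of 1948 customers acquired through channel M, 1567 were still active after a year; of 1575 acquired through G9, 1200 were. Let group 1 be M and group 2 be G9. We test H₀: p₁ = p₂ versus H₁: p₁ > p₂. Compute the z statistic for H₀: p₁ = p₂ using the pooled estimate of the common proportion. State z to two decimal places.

z = 3.06

p̂₁ = 1567/1948 = 0.8044, p̂₂ = 1200/1575 = 0.7619.
Pooled p̂ = (1567+1200)/(1948+1575) = 2767/3523 = 0.7854.
SE = √(p̂(1−p̂)(1/n₁+1/n₂)) = √(0.7854·0.2146·0.00114827) = √(0.00019353) = 0.0139.
z = (0.8044 − 0.7619)/0.0139 = 0.0425/0.0139 = 3.06.
p-value = P(Z > 3.056) ≈ 0.0011.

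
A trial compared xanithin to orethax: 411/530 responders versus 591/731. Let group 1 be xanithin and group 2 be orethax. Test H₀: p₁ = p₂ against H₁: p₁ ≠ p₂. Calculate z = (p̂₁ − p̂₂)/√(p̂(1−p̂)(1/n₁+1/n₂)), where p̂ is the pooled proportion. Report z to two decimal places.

z = -1.43

p̂₁ = 411/530 = 0.7755, p̂₂ = 591/731 = 0.8085.
Pooled p̂ = (411+591)/(530+731) = 1002/1261 = 0.7946.
SE = √(0.163206 × 0.00325478) = 0.0230.
z = (0.7755 − 0.8085)/0.0230 = -0.0330/0.0230 = -1.43.
Two-sided p-value ≈ 2·Φ(−1.432) = 0.1521.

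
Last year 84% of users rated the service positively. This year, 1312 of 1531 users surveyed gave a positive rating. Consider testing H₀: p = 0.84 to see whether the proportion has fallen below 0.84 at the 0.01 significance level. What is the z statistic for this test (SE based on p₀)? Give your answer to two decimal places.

p̂ = 1312/1531 ≈ 0.8570.
SE = √(p₀(1−p₀)/n) = √(0.1344/1531) = 0.0094.
z = (0.8570 − 0.84)/0.0094 = 0.0170/0.0094 = 1.81.
p-value = P(Z < 1.810) ≈ 0.9648. With α = 0.01, fail to reject H₀.

z = 1.81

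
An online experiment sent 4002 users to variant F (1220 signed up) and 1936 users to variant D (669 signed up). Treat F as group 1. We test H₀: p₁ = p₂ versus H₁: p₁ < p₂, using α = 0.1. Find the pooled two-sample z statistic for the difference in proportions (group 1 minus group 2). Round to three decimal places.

p̂₁ = 1220/4002 = 0.304848, p̂₂ = 669/1936 = 0.345558.
Pooled p̂ = (1220+669)/(4002+1936) = 1889/5938 = 0.318121.
SE = √(0.21692 × 0.000766404) = 0.012894.
z = (0.304848 − 0.345558)/0.012894 = -0.040710/0.012894 = -3.157.
p-value = P(Z < -3.157) ≈ 0.0008; since p < α = 0.1, reject H₀.

z = -3.157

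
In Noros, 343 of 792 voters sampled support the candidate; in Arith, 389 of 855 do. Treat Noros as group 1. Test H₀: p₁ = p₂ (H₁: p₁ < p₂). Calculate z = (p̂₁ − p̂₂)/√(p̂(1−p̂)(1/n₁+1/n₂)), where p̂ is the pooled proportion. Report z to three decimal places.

p̂₁ = 343/792 ≈ 0.43308, p̂₂ = 389/855 ≈ 0.45497.
Pooled p̂ = (343+389)/(792+855) = 732/1647 = 0.44444.
SE = √(p̂(1−p̂)(1/n₁+1/n₂)) = √(0.44444·0.55556·0.00243222) = √(0.000600547) = 0.02451.
z = (0.43308 − 0.45497)/0.02451 = -0.02189/0.02451 = -0.893.
p-value = P(Z < -0.893) ≈ 0.1859.

z = -0.893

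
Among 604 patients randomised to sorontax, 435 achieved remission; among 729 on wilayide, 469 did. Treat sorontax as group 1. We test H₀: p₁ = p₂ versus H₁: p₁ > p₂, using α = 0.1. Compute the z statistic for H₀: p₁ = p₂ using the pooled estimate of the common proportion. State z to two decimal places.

z = 2.99

p̂₁ = 435/604 ≈ 0.7202, p̂₂ = 469/729 ≈ 0.6433.
Pooled p̂ = (435+469)/(604+729) = 904/1333 = 0.6782.
SE = √(p̂(1−p̂)(1/n₁+1/n₂)) = √(0.6782·0.3218·0.00302737) = √(0.000660741) = 0.0257.
z = (0.7202 − 0.6433)/0.0257 = 0.0769/0.0257 = 2.99.
p-value = P(Z > 2.990) ≈ 0.0014. With α = 0.1, reject H₀.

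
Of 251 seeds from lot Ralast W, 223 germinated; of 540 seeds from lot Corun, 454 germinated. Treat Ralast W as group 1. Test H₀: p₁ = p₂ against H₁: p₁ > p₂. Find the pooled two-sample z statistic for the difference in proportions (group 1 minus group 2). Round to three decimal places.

z = 1.778

p̂₁ = 223/251 = 0.88845, p̂₂ = 454/540 = 0.84074.
Pooled p̂ = (223+454)/(251+540) = 677/791 = 0.85588.
SE = √(0.12335 × 0.00583592) = 0.02683.
z = (0.88845 − 0.84074)/0.02683 = 0.04771/0.02683 = 1.778.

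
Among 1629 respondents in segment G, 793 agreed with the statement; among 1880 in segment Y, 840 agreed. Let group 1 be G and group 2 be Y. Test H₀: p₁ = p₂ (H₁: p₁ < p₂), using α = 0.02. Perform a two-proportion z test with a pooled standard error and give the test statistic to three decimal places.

z = 2.369

p̂₁ = 793/1629 ≈ 0.48680, p̂₂ = 840/1880 ≈ 0.44681.
Pooled p̂ = (793+840)/(1629+1880) = 1633/3509 = 0.46537.
SE = √(p̂(1−p̂)(1/n₁+1/n₂)) = √(0.46537·0.53463·0.00114579) = √(0.000285073) = 0.01688.
z = (0.48680 − 0.44681)/0.01688 = 0.03999/0.01688 = 2.369.
p-value = P(Z < 2.369) ≈ 0.9911; since p > α = 0.02, fail to reject H₀.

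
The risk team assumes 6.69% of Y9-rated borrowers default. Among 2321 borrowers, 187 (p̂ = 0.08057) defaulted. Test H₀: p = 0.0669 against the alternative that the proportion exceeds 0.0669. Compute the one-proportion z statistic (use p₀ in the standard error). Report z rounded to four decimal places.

p̂ = 187/2321 = 0.08056872.
SE = √(p₀(1−p₀)/n) = √(0.062424/2321) = 0.00518608.
z = (0.08056872 − 0.0669)/0.00518608 = 0.01366872/0.00518608 = 2.6357.
p-value = P(Z > 2.636) ≈ 0.0042.

z = 2.6357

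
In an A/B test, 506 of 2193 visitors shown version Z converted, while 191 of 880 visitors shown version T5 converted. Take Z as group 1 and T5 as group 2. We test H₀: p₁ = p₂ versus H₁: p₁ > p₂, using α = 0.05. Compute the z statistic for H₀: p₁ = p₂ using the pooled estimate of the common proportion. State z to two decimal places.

p̂₁ = 506/2193 ≈ 0.2307, p̂₂ = 191/880 ≈ 0.2170.
Pooled p̂ = (506+191)/(2193+880) = 697/3073 = 0.2268.
SE = √(p̂(1−p̂)(1/n₁+1/n₂)) = √(0.2268·0.7732·0.00159236) = √(0.000279251) = 0.0167.
z = (0.2307 − 0.2170)/0.0167 = 0.0137/0.0167 = 0.82.
p-value = P(Z > 0.819) ≈ 0.2063; since p > α = 0.05, fail to reject H₀.

z = 0.82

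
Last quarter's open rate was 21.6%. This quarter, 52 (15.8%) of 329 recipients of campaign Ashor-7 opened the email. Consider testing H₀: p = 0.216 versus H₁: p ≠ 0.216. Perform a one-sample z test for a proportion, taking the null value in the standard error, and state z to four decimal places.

z = -2.5541

p̂ = 52/329 = 0.1580547.
SE = √(p₀(1−p₀)/n) = √(0.16934/329) = 0.0226875.
z = (0.1580547 − 0.216)/0.0226875 = -0.0579453/0.0226875 = -2.5541.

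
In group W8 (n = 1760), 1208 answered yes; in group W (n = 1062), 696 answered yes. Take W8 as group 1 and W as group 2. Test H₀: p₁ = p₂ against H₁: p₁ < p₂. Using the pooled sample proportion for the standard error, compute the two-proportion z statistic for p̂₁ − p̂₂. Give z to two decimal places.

z = 1.70

p̂₁ = 1208/1760 ≈ 0.6864, p̂₂ = 696/1062 ≈ 0.6554.
Pooled p̂ = (1208+696)/(1760+1062) = 1904/2822 = 0.6747.
SE = √(p̂(1−p̂)(1/n₁+1/n₂)) = √(0.6747·0.3253·0.0015098) = √(0.000331372) = 0.0182.
z = (0.6864 − 0.6554)/0.0182 = 0.0310/0.0182 = 1.70.
p-value = P(Z < 1.703) ≈ 0.9557.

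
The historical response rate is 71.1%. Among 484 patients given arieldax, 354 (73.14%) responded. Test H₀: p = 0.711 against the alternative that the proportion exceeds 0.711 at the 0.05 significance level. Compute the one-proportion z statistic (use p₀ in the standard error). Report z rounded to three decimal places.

z = 0.990

p̂ = 354/484 ≈ 0.73140.
Standard error under H₀: √(0.711×0.289/484) = 0.02060.
z = (0.73140 − 0.711)/0.02060 = 0.02040/0.02060 = 0.990.
p-value = P(Z > 0.990) ≈ 0.1610, so at α = 0.05 we fail to reject H₀.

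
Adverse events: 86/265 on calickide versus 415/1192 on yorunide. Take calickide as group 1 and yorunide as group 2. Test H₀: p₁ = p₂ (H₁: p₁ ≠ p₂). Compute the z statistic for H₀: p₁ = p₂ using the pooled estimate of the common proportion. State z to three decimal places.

p̂₁ = 86/265 ≈ 0.32453, p̂₂ = 415/1192 ≈ 0.34815.
Pooled p̂ = (86+415)/(265+1192) = 501/1457 = 0.34386.
SE = √(p̂(1−p̂)(1/n₁+1/n₂)) = √(0.34386·0.65614·0.00461251) = √(0.00104067) = 0.03226.
z = (0.32453 − 0.34815)/0.03226 = -0.02362/0.03226 = -0.732.

z = -0.732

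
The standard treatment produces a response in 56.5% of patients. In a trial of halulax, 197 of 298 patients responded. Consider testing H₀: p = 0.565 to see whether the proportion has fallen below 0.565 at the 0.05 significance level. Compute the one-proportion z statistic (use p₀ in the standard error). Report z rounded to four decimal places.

z = 3.3454

p̂ = 197/298 ≈ 0.661074.
SE = √(p₀(1−p₀)/n) = √(0.24577/298) = 0.028718.
z = (0.661074 − 0.565)/0.028718 = 0.096074/0.028718 = 3.3454.
p-value = P(Z < 3.345) ≈ 0.9996; since p > α = 0.05, fail to reject H₀.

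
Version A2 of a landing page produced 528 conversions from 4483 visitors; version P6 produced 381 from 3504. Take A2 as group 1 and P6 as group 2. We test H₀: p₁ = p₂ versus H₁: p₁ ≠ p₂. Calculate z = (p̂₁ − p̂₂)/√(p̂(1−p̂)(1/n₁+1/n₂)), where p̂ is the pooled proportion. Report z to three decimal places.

z = 1.263

p̂₁ = 528/4483 ≈ 0.117778, p̂₂ = 381/3504 ≈ 0.108733.
Pooled p̂ = (528+381)/(4483+3504) = 909/7987 = 0.113810.
SE = √(p̂(1−p̂)(1/n₁+1/n₂)) = √(0.113810·0.886190·0.000508453) = √(5.12812e-05) = 0.007161.
z = (0.117778 − 0.108733)/0.007161 = 0.009045/0.007161 = 1.263.
Two-sided p-value ≈ 2·Φ(−1.263) = 0.2065.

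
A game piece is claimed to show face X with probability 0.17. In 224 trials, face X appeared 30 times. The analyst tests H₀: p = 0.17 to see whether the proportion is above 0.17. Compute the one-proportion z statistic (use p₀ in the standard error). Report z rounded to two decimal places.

z = -1.44

p̂ = 30/224 ≈ 0.1339.
Standard error under H₀: √(0.17×0.83/224) = 0.0251.
z = (0.1339 − 0.17)/0.0251 = -0.0361/0.0251 = -1.44.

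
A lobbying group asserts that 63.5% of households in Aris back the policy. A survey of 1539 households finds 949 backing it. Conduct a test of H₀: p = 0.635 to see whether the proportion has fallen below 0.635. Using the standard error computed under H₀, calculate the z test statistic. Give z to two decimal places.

z = -1.50

p̂ = 949/1539 = 0.6166.
Standard error under H₀: √(0.635×0.365/1539) = 0.0123.
z = (0.6166 − 0.635)/0.0123 = -0.0184/0.0123 = -1.50.
p-value = P(Z < -1.497) ≈ 0.0673.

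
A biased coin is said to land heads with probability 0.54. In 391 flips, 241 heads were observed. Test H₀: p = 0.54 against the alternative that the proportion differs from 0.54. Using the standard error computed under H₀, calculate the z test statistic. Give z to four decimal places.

p̂ = 241/391 ≈ 0.616368.
Standard error under H₀: √(0.54×0.46/391) = 0.025205.
z = (0.616368 − 0.54)/0.025205 = 0.076368/0.025205 = 3.0299.

z = 3.0299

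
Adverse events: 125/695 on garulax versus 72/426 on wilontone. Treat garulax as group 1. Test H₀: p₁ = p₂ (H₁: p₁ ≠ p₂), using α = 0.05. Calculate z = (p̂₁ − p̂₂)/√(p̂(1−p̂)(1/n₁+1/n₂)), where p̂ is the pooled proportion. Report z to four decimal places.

z = 0.4630

p̂₁ = 125/695 = 0.179856, p̂₂ = 72/426 = 0.169014.
Pooled p̂ = (125+72)/(695+426) = 197/1121 = 0.175736.
SE = √(0.144853 × 0.00378627) = 0.023419.
z = (0.179856 − 0.169014)/0.023419 = 0.010842/0.023419 = 0.4630.
Two-sided p-value ≈ 2·Φ(−0.463) = 0.6434, so at α = 0.05 we fail to reject H₀.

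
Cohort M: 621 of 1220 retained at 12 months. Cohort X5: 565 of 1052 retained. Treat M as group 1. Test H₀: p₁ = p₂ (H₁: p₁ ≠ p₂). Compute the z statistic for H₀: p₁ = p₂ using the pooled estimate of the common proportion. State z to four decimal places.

p̂₁ = 621/1220 ≈ 0.509016, p̂₂ = 565/1052 ≈ 0.537072.
Pooled p̂ = (621+565)/(1220+1052) = 1186/2272 = 0.522007.
SE = √(0.249516 × 0.00177024) = 0.021017.
z = (0.509016 − 0.537072)/0.021017 = -0.028056/0.021017 = -1.3349.
Two-sided p-value ≈ 2·Φ(−1.335) = 0.1819.

z = -1.3349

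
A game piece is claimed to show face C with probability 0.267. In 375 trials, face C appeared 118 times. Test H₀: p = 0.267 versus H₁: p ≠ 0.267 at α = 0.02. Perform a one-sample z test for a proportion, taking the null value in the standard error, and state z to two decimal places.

z = 2.09

p̂ = 118/375 = 0.3147.
Standard error under H₀: √(0.267×0.733/375) = 0.0228.
z = (0.3147 − 0.267)/0.0228 = 0.0477/0.0228 = 2.09.
p-value = 2·P(Z > 2.087) ≈ 0.0369, so at α = 0.02 we fail to reject H₀.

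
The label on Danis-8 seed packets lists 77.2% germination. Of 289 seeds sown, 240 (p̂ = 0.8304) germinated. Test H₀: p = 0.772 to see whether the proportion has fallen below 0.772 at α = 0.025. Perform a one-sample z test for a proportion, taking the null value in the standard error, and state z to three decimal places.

p̂ = 240/289 = 0.83045.
Under H₀, SE = √(0.772·0.228/289) = √(0.000609052) = 0.02468.
z = (0.83045 − 0.772)/0.02468 = 0.05845/0.02468 = 2.368.
p-value = P(Z < 2.368) ≈ 0.9911, so at α = 0.025 we fail to reject H₀.

z = 2.368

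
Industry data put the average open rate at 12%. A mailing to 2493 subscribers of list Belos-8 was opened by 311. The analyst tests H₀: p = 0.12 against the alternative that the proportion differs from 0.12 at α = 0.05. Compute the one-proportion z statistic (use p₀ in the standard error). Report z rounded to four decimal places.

z = 0.7297

p̂ = 311/2493 = 0.124749.
SE = √(p₀(1−p₀)/n) = √(0.1056/2493) = 0.006508.
z = (0.124749 − 0.12)/0.006508 = 0.004749/0.006508 = 0.7297.
Two-sided p-value ≈ 2·Φ(−0.730) = 0.4656. With α = 0.05, fail to reject H₀.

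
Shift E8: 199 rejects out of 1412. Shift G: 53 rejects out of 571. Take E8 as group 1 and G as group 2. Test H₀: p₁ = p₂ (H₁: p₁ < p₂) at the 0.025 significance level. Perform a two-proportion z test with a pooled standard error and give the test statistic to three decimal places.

p̂₁ = 199/1412 ≈ 0.140935, p̂₂ = 53/571 ≈ 0.092820.
Pooled p̂ = (199+53)/(1412+571) = 252/1983 = 0.127080.
SE = √(p̂(1−p̂)(1/n₁+1/n₂)) = √(0.127080·0.872920·0.00245953) = √(0.000272838) = 0.016518.
z = (0.140935 − 0.092820)/0.016518 = 0.048115/0.016518 = 2.913.
p-value = P(Z < 2.913) ≈ 0.9982. With α = 0.025, fail to reject H₀.

z = 2.913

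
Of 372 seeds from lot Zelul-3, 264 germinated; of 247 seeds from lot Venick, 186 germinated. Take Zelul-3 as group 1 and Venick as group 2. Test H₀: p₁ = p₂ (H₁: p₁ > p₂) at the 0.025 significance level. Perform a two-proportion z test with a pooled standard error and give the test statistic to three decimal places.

z = -1.186

p̂₁ = 264/372 ≈ 0.70968, p̂₂ = 186/247 ≈ 0.75304.
Pooled p̂ = (264+186)/(372+247) = 450/619 = 0.72698.
SE = √(p̂(1−p̂)(1/n₁+1/n₂)) = √(0.72698·0.27302·0.00673676) = √(0.00133711) = 0.03657.
z = (0.70968 − 0.75304)/0.03657 = -0.04336/0.03657 = -1.186.
p-value = P(Z > -1.186) ≈ 0.8821. With α = 0.025, fail to reject H₀.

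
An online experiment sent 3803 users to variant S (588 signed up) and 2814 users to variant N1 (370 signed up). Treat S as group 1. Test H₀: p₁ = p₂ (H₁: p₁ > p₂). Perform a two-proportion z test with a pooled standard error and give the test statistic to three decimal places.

z = 2.643

p̂₁ = 588/3803 ≈ 0.154615, p̂₂ = 370/2814 ≈ 0.131485.
Pooled p̂ = (588+370)/(3803+2814) = 958/6617 = 0.144779.
SE = √(0.123818 × 0.000618316) = 0.008750.
z = (0.154615 − 0.131485)/0.008750 = 0.023130/0.008750 = 2.643.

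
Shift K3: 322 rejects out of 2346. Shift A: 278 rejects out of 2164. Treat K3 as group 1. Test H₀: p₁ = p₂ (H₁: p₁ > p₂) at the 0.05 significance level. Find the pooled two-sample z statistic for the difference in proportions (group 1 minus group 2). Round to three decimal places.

z = 0.868

p̂₁ = 322/2346 ≈ 0.13725, p̂₂ = 278/2164 ≈ 0.12847.
Pooled p̂ = (322+278)/(2346+2164) = 600/4510 = 0.13304.
SE = √(p̂(1−p̂)(1/n₁+1/n₂)) = √(0.13304·0.86696·0.000888365) = √(0.000102463) = 0.01012.
z = (0.13725 − 0.12847)/0.01012 = 0.00878/0.01012 = 0.868.
p-value = P(Z > 0.868) ≈ 0.1926, so at α = 0.05 we fail to reject H₀.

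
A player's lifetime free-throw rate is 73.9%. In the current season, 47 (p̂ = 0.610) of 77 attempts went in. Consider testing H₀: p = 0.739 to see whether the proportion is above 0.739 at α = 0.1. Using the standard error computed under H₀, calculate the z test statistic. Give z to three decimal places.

z = -2.570

p̂ = 47/77 ≈ 0.61039.
SE = √(p₀(1−p₀)/n) = √(0.19288/77) = 0.05005.
z = (0.61039 − 0.739)/0.05005 = -0.12861/0.05005 = -2.570.
p-value = P(Z > -2.570) ≈ 0.9949. With α = 0.1, fail to reject H₀.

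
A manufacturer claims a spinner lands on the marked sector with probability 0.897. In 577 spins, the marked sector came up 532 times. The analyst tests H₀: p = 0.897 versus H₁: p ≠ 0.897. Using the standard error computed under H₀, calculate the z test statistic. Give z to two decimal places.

p̂ = 532/577 ≈ 0.92201.
Standard error under H₀: √(0.897×0.103/577) = 0.01265.
z = (0.92201 − 0.897)/0.01265 = 0.02501/0.01265 = 1.98.

z = 1.98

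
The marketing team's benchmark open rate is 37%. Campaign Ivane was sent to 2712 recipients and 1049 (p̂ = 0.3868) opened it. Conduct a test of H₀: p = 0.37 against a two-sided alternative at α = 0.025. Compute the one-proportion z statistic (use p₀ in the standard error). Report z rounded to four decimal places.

z = 1.8120

p̂ = 1049/2712 ≈ 0.386799.
Under H₀, SE = √(0.37·0.63/2712) = √(8.59513e-05) = 0.009271.
z = (0.386799 − 0.37)/0.009271 = 0.016799/0.009271 = 1.8120.
Two-sided p-value ≈ 2·Φ(−1.812) = 0.0700; since p > α = 0.025, fail to reject H₀.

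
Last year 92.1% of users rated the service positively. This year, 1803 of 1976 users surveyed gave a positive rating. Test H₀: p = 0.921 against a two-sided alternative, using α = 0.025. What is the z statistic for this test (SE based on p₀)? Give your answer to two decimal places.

z = -1.41

p̂ = 1803/1976 = 0.9124.
SE = √(p₀(1−p₀)/n) = √(0.072759/1976) = 0.0061.
z = (0.9124 − 0.921)/0.0061 = -0.0086/0.0061 = -1.41.
Two-sided p-value ≈ 2·Φ(−1.409) = 0.1588. With α = 0.025, fail to reject H₀.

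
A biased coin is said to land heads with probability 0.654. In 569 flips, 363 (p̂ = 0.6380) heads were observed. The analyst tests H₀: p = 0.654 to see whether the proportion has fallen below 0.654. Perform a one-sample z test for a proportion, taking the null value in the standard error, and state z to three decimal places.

p̂ = 363/569 ≈ 0.63796.
Under H₀, SE = √(0.654·0.346/569) = √(0.000397687) = 0.01994.
z = (0.63796 − 0.654)/0.01994 = -0.01604/0.01994 = -0.804.

z = -0.804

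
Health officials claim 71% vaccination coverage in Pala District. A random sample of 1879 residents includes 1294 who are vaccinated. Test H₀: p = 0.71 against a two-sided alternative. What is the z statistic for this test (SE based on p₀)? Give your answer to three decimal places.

z = -2.038

p̂ = 1294/1879 ≈ 0.68866.
Under H₀, SE = √(0.71·0.29/1879) = √(0.00010958) = 0.01047.
z = (0.68866 − 0.71)/0.01047 = -0.02134/0.01047 = -2.038.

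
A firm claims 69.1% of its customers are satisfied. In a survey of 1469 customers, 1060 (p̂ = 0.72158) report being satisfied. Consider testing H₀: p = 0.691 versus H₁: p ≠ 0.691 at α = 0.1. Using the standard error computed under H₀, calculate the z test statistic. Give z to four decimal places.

z = 2.5364

p̂ = 1060/1469 ≈ 0.721579.
SE = √(p₀(1−p₀)/n) = √(0.21352/1469) = 0.012056.
z = (0.721579 − 0.691)/0.012056 = 0.030579/0.012056 = 2.5364.
Two-sided p-value ≈ 2·Φ(−2.536) = 0.0112, so at α = 0.1 we reject H₀.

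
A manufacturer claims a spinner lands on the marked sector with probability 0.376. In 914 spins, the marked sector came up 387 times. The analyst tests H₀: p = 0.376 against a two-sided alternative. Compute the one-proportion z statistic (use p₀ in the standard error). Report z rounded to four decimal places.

p̂ = 387/914 ≈ 0.423414.
Standard error under H₀: √(0.376×0.624/914) = 0.016022.
z = (0.423414 − 0.376)/0.016022 = 0.047414/0.016022 = 2.9593.

z = 2.9593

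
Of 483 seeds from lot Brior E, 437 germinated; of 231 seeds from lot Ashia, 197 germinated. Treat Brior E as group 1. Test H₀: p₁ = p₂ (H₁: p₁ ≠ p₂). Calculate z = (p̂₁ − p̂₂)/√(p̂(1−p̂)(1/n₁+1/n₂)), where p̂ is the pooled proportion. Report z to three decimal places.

z = 2.059

p̂₁ = 437/483 ≈ 0.90476, p̂₂ = 197/231 ≈ 0.85281.
Pooled p̂ = (437+197)/(483+231) = 634/714 = 0.88796.
SE = √(0.0994908 × 0.0063994) = 0.02523.
z = (0.90476 − 0.85281)/0.02523 = 0.05195/0.02523 = 2.059.
Two-sided p-value ≈ 2·Φ(−2.059) = 0.0395.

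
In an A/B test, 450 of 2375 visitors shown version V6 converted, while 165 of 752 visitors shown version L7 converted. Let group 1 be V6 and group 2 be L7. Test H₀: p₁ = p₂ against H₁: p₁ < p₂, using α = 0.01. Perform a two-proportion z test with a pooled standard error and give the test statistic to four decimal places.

p̂₁ = 450/2375 ≈ 0.189474, p̂₂ = 165/752 ≈ 0.219415.
Pooled p̂ = (450+165)/(2375+752) = 615/3127 = 0.196674.
SE = √(p̂(1−p̂)(1/n₁+1/n₂)) = √(0.196674·0.803326·0.00175084) = √(0.000276621) = 0.016632.
z = (0.189474 − 0.219415)/0.016632 = -0.029941/0.016632 = -1.8002.
p-value = P(Z < -1.800) ≈ 0.0359. With α = 0.01, fail to reject H₀.

z = -1.8002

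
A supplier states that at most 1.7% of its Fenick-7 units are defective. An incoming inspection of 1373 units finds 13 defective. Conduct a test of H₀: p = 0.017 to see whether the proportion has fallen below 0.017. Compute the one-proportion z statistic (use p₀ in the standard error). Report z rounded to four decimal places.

p̂ = 13/1373 = 0.0094683.
Under H₀, SE = √(0.017·0.983/1373) = √(1.21712e-05) = 0.0034887.
z = (0.0094683 − 0.017)/0.0034887 = -0.0075317/0.0034887 = -2.1589.
p-value = P(Z < -2.159) ≈ 0.0154.

z = -2.1589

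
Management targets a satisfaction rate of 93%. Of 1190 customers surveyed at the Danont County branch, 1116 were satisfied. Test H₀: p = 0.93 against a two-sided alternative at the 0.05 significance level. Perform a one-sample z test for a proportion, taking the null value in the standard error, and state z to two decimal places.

z = 1.06

p̂ = 1116/1190 ≈ 0.93782.
Standard error under H₀: √(0.93×0.07/1190) = 0.00740.
z = (0.93782 − 0.93)/0.00740 = 0.00782/0.00740 = 1.06.
Two-sided p-value ≈ 2·Φ(−1.057) = 0.2907. With α = 0.05, fail to reject H₀.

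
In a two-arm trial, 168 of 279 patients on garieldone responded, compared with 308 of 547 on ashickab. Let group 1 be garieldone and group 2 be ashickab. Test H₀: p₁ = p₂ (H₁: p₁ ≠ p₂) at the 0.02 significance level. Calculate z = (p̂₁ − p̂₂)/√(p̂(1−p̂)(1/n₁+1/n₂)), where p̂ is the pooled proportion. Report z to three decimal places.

p̂₁ = 168/279 ≈ 0.60215, p̂₂ = 308/547 ≈ 0.56307.
Pooled p̂ = (168+308)/(279+547) = 476/826 = 0.57627.
SE = √(p̂(1−p̂)(1/n₁+1/n₂)) = √(0.57627·0.42373·0.00541238) = √(0.00132161) = 0.03635.
z = (0.60215 − 0.56307)/0.03635 = 0.03908/0.03635 = 1.075.
p-value = 2·P(Z > 1.075) ≈ 0.2824. With α = 0.02, fail to reject H₀.

z = 1.075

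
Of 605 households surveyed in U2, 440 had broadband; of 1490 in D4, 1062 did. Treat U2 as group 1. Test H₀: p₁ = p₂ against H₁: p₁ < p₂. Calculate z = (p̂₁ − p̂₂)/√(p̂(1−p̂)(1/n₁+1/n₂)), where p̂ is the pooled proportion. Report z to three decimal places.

z = 0.669

p̂₁ = 440/605 ≈ 0.72727, p̂₂ = 1062/1490 ≈ 0.71275.
Pooled p̂ = (440+1062)/(605+1490) = 1502/2095 = 0.71695.
SE = √(p̂(1−p̂)(1/n₁+1/n₂)) = √(0.71695·0.28305·0.00232403) = √(0.000471627) = 0.02172.
z = (0.72727 − 0.71275)/0.02172 = 0.01452/0.02172 = 0.669.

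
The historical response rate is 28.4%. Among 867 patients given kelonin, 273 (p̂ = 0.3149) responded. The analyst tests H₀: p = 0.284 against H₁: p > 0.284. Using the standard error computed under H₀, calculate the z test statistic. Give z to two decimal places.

z = 2.02

p̂ = 273/867 ≈ 0.3149.
Under H₀, SE = √(0.284·0.716/867) = √(0.000234537) = 0.0153.
z = (0.3149 − 0.284)/0.0153 = 0.0309/0.0153 = 2.02.
p-value = P(Z > 2.016) ≈ 0.0219.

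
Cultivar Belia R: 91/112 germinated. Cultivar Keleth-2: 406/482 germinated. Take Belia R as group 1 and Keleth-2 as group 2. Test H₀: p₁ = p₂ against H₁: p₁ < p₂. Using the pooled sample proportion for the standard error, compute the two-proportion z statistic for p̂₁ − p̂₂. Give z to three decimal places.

p̂₁ = 91/112 = 0.81250, p̂₂ = 406/482 = 0.84232.
Pooled p̂ = (91+406)/(112+482) = 497/594 = 0.83670.
SE = √(0.136633 × 0.0110033) = 0.03877.
z = (0.81250 − 0.84232)/0.03877 = -0.02982/0.03877 = -0.769.
p-value = P(Z < -0.769) ≈ 0.2209.

z = -0.769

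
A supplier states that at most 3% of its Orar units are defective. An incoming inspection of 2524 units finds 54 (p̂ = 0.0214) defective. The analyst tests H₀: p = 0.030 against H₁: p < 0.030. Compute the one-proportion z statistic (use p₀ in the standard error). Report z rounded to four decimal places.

p̂ = 54/2524 ≈ 0.0213946.
SE = √(p₀(1−p₀)/n) = √(0.0291/2524) = 0.0033955.
z = (0.0213946 − 0.03)/0.0033955 = -0.0086054/0.0033955 = -2.5344.
p-value = P(Z < -2.534) ≈ 0.0056.

z = -2.5344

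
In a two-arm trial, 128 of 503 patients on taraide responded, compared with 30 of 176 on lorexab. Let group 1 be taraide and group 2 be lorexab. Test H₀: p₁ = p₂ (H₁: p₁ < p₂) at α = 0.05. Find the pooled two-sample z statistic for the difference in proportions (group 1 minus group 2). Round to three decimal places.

p̂₁ = 128/503 ≈ 0.25447, p̂₂ = 30/176 ≈ 0.17045.
Pooled p̂ = (128+30)/(503+176) = 158/679 = 0.23270.
SE = √(0.178548 × 0.00766989) = 0.03701.
z = (0.25447 − 0.17045)/0.03701 = 0.08402/0.03701 = 2.270.
p-value = P(Z < 2.270) ≈ 0.9884. With α = 0.05, fail to reject H₀.

z = 2.270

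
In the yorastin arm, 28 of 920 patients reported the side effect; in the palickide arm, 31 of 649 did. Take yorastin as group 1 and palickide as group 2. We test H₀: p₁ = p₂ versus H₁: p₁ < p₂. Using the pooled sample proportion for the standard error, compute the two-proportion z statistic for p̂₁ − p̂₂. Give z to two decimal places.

z = -1.78

p̂₁ = 28/920 = 0.0304, p̂₂ = 31/649 = 0.0478.
Pooled p̂ = (28+31)/(920+649) = 59/1569 = 0.0376.
SE = √(p̂(1−p̂)(1/n₁+1/n₂)) = √(0.0376·0.9624·0.00262779) = √(9.50985e-05) = 0.0098.
z = (0.0304 − 0.0478)/0.0098 = -0.0174/0.0098 = -1.78.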